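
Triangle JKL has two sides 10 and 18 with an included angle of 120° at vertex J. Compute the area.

When two sides and the included angle are known, the area formula is (1/2)ab sin(C).
The height from one side to the opposite vertex is 18 sin(120°) = 9*sqrt(3).
Area = (1/2) * 10 * 9*sqrt(3) = 45*sqrt(3).

45*sqrt(3)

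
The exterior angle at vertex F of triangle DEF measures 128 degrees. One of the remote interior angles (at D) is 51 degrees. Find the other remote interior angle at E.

The exterior angle theorem states that an exterior angle equals the sum of the two non-adjacent interior angles.
So 128 = 51 + angle E, which gives angle E = 128 - 51 = 77 degrees.

77 degrees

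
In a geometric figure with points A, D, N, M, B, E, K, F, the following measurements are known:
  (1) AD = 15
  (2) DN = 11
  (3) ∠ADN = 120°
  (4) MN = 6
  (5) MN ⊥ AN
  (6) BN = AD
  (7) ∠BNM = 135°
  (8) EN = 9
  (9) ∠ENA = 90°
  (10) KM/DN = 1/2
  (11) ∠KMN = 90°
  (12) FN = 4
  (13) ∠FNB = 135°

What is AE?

Step 1: By the law of cosines on triangle NDA: NA² = 11² + 15² − 2·11·15·cos(120°) = 511, so NA ≈ 22.61.
Step 2: By the law of cosines on triangle ANE: AE² = 22.61² + 9² − 2·22.61·9·cos(90°) = 592, so AE = 4·√37.

Therefore, the length of AE = 4·√37.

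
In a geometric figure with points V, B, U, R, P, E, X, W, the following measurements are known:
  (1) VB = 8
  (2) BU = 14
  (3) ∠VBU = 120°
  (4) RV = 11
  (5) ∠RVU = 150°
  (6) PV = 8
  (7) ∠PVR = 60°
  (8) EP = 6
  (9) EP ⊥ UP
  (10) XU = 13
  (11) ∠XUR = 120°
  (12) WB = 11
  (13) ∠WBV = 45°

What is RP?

Step 1: By the law of cosines on triangle RVP: RP² = 11² + 8² − 2·11·8·cos(60°) = 97, so RP = √97.

Therefore, the length of RP = √97.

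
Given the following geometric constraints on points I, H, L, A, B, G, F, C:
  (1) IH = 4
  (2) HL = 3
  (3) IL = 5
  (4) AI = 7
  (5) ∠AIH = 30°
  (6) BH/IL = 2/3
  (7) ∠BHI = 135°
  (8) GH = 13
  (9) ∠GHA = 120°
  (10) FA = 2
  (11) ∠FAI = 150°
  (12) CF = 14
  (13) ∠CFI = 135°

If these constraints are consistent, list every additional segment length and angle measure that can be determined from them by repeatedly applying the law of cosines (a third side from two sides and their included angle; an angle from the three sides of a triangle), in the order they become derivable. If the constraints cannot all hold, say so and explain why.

The constraints are consistent. Derivable facts, in order:
After 1 step:
- HA ≈ 4.06
- IB ≈ 6.78
- IF ≈ 8.79
- ∠HIL = 36.87°
- ∠HLI = 53.13°
- ∠IHL = 90°
After 2 steps:
- AG ≈ 15.44
- IC ≈ 21.15
- ∠AFI = 23.47°
- ∠AHI = 120.51°
- ∠AIF = 6.53°
- ∠BIH = 20.34°
- ∠HAI = 29.49°
- ∠HBI = 24.66°
After 3 steps:
- ∠AGH = 13.17°
- ∠CIF = 27.91°
- ∠FCI = 17.09°
- ∠GAH = 46.83°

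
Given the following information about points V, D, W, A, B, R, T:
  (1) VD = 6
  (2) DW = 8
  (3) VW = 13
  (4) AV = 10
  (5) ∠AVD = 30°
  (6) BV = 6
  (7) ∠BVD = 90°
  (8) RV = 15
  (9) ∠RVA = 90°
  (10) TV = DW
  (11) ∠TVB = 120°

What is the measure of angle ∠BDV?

Step 1: By the law of cosines on triangle DVB: DB² = 6² + 6² − 2·6·6·cos(90°) = 72, so DB = 6·√2.
Step 2: By the inverse law of cosines on triangle BDV: cos(∠BDV) = ((6·√2)² + 6² − 6²) / (2·6·√2·6) = 72/101.82 = 0.7071, so ∠BDV = 45°.

Therefore, the measure of angle ∠BDV = 45°.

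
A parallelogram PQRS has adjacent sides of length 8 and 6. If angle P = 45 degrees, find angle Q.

Opposite sides of a parallelogram are parallel, so consecutive angles form co-interior angles on a transversal.
Co-interior angles sum to 180°, giving angle Q = 180 - 45 = 135 degrees.

135 degrees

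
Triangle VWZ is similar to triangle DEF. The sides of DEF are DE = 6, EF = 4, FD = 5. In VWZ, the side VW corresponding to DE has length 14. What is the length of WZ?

Similar triangles have proportional sides. Setting up the proportion:
VW / DE = WZ / EF
14 / 6 = WZ / 4
WZ = 4 * 14 / 6 = 28/3.

28/3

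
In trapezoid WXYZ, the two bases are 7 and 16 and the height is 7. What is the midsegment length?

The midsegment of a trapezoid = (base1 + base2) / 2
midsegment = (7 + 16) / 2
midsegment = 23 / 2
midsegment = 23/2

23/2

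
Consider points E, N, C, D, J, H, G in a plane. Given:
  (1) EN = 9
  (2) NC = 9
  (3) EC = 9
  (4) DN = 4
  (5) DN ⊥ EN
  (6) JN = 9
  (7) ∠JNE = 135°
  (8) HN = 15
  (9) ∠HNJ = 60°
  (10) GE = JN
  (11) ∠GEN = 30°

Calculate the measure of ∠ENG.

From the given relations: GE = JN = 9.
Step 1: By the law of cosines on triangle NEG: NG² = 9² + 9² − 2·9·9·cos(30°) = 21.7, so NG ≈ 4.66.
Step 2: By the inverse law of cosines on triangle ENG: cos(∠ENG) = (9² + 4.66² − 9²) / (2·9·4.66) = 21.7/83.86 = 0.2588, so ∠ENG = 75°.

Therefore, the measure of angle ∠ENG = 75°.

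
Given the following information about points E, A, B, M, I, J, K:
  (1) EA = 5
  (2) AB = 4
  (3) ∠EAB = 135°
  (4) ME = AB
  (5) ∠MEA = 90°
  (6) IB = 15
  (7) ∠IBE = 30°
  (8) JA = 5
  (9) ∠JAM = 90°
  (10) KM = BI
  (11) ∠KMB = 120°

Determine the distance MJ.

From the given relations: ME = AB = 4.
Step 1: By the law of cosines on triangle AEM: AM² = 5² + 4² − 2·5·4·cos(90°) = 41, so AM = √41.
Step 2: By the law of cosines on triangle MAJ: MJ² = √41² + 5² − 2·√41·5·cos(90°) = 66, so MJ = √66.

Therefore, the length of MJ = √66.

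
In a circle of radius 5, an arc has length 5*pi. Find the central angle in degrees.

Arc length L = 2πr × θ/360, so θ = 360L / (2πr).
θ = 360 × 5*pi / (2π × 5)
θ = 180°
θ = 180°

180°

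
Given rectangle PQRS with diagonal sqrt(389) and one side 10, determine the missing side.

b = sqrt(d^2 - a^2) = sqrt(389 - 100) = sqrt(289) = 17

17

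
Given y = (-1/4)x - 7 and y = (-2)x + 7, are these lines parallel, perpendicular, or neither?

Slope of line 1: m1 = -1/4
Slope of line 2: m2 = -2
m1 != m2 and m1*m2 = 1/2 != -1. Neither.

Neither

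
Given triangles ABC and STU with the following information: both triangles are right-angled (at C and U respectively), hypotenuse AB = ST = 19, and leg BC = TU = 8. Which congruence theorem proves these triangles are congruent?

Consider the given information: both triangles are right-angled (at C and U respectively), hypotenuse AB = ST = 19, and leg BC = TU = 8
This is not SSS or SAS: SSS requires all three pairs of sides, but we don't have that. SAS requires two sides and the included angle between them.
The correct criterion is HL. The hypotenuse and one leg of two right triangles are equal (Hypotenuse-Leg).

HL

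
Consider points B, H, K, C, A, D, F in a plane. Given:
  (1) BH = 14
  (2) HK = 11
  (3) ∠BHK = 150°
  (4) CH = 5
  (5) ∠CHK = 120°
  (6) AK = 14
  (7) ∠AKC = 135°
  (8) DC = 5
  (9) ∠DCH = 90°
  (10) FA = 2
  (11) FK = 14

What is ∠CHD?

Step 1: By the law of cosines on triangle HCD: HD² = 5² + 5² − 2·5·5·cos(90°) = 50, so HD = 5·√2.
Step 2: By the inverse law of cosines on triangle CHD: cos(∠CHD) = (5² + (5·√2)² − 5²) / (2·5·5·√2) = 50/70.71 = 0.7071, so ∠CHD = 45°.

Therefore, the measure of angle ∠CHD = 45°.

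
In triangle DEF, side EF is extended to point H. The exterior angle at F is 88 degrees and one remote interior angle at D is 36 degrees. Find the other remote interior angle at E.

By the exterior angle theorem: exterior angle = sum of remote interior angles.
88 = 36 + angle E
angle E = 88 - 36 = 52 degrees

52 degrees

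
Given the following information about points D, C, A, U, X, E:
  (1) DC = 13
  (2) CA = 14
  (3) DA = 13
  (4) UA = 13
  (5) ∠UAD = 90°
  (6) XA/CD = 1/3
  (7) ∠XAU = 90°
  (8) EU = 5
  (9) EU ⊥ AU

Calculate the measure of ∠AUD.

Step 1: By the law of cosines on triangle UAD: UD² = 13² + 13² − 2·13·13·cos(90°) = 338, so UD = 13·√2.
Step 2: By the inverse law of cosines on triangle AUD: cos(∠AUD) = (13² + (13·√2)² − 13²) / (2·13·13·√2) = 338/478 = 0.7071, so ∠AUD = 45°.

Therefore, the measure of angle ∠AUD = 45°.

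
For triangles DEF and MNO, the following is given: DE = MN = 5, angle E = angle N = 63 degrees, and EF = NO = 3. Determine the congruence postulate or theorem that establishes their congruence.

The given information provides:
DE = MN = 5, angle E = angle N = 63 degrees, and EF = NO = 3
This matches the SAS congruence theorem.
Two pairs of corresponding sides and the included angle are equal (Side-Angle-Side).

SAS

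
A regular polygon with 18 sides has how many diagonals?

Total line segments between 18 vertices = C(18,2) = 153.
Subtract the 18 sides: 153 - 18 = 135 diagonals.

135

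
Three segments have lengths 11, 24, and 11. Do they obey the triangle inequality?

The longest side is 24. The other two sides sum to 11 + 11 = 22.
Since 22 ≤ 24, the two shorter sides cannot reach around to close the triangle.

No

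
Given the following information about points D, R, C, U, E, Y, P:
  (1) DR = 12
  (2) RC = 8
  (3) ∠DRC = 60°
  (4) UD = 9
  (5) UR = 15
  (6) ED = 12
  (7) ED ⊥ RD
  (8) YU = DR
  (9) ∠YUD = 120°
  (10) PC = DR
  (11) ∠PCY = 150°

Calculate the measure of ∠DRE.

Step 1: By the law of cosines on triangle RDE: RE² = 12² + 12² − 2·12·12·cos(90°) = 288, so RE = 12·√2.
Step 2: By the inverse law of cosines on triangle DRE: cos(∠DRE) = (12² + (12·√2)² − 12²) / (2·12·12·√2) = 288/407.29 = 0.7071, so ∠DRE = 45°.

Therefore, the measure of angle ∠DRE = 45°.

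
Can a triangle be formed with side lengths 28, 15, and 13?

No.
The triangle inequality is violated: 15 + 13 = 28 ≤ 28.
These lengths cannot form a triangle.

No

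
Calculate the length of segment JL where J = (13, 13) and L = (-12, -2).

The horizontal distance is |-12 - 13| = 25 and the vertical distance is |-2 - 13| = 15.
By the Pythagorean theorem, d = sqrt(25^2 + 15^2) = sqrt(850) = 5*sqrt(34).

5*sqrt(34)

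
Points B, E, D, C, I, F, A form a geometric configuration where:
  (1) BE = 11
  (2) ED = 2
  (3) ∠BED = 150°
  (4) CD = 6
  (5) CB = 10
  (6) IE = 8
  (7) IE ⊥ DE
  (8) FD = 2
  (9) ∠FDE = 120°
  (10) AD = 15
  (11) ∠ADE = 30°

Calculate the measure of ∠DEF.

Step 1: By the law of cosines on triangle EDF: EF² = 2² + 2² − 2·2·2·cos(120°) = 12, so EF = 2·√3.
Step 2: By the inverse law of cosines on triangle DEF: cos(∠DEF) = (2² + (2·√3)² − 2²) / (2·2·2·√3) = 12/13.86 = 0.866, so ∠DEF = 30°.

Therefore, the measure of angle ∠DEF = 30°.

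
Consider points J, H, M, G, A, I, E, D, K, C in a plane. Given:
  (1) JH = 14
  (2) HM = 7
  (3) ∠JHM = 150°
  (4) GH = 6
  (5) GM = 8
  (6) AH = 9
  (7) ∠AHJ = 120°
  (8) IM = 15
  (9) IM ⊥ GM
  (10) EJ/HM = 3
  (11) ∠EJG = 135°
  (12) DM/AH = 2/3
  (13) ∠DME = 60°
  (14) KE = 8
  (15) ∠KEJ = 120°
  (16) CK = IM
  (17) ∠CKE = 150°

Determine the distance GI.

Step 1: By the law of cosines on triangle GMI: GI² = 8² + 15² − 2·8·15·cos(90°) = 289, so GI = 17.

Therefore, the length of GI = 17.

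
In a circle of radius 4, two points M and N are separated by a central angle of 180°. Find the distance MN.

Drop a perpendicular from the center to the chord, bisecting both the chord and the central angle.
Each half-chord = r sin(θ/2) = 4 sin(90°).
The full chord = 2 × 4 × sin(90°) = 8.

8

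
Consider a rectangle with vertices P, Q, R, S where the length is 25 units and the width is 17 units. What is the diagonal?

d = sqrt(25^2 + 17^2) = sqrt(914)

sqrt(914)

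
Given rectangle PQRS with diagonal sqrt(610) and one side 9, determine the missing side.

Using the Pythagorean theorem: d^2 = a^2 + b^2
b^2 = d^2 - a^2
b^2 = 610 - 81
b^2 = 529
b = sqrt(529) = 23

23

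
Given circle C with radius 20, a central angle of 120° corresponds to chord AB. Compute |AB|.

Chord length = 2r sin(θ/2)
= 2 × 20 × sin(120°/2)
= 2 × 20 × sin(60°)
= 20*sqrt(3)

20*sqrt(3)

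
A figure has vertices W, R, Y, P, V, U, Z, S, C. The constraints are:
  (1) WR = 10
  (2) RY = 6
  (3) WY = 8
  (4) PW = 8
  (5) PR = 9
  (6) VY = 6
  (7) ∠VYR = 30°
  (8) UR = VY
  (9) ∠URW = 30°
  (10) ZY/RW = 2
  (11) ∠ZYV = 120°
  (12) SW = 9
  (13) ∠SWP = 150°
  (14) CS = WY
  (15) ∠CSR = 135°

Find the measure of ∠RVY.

Step 1: By the law of cosines on triangle VYR: VR² = 6² + 6² − 2·6·6·cos(30°) = 9.65, so VR ≈ 3.11.
Step 2: By the inverse law of cosines on triangle RVY: cos(∠RVY) = (3.11² + 6² − 6²) / (2·3.11·6) = 9.65/37.27 = 0.2588, so ∠RVY = 75°.

Therefore, the measure of angle ∠RVY = 75°.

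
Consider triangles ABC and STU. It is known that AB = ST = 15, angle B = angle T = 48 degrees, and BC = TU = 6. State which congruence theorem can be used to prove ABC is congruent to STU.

The given information matches SAS: Two pairs of corresponding sides and the included angle are equal (Side-Angle-Side).

SAS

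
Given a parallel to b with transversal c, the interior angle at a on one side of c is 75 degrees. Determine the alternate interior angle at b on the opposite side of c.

Alternate interior angles lie on opposite sides of the transversal, between the parallel lines.
By the alternate interior angle theorem, they are equal: 75 degrees.

75 degrees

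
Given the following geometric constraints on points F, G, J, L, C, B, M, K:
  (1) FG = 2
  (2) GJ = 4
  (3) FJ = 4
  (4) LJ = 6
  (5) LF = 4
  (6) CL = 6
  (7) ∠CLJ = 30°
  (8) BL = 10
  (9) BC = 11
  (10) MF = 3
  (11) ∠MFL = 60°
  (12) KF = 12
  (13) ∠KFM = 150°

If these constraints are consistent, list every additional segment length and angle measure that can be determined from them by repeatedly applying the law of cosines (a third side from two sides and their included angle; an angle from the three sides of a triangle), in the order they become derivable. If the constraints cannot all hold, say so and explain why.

The constraints are consistent. Derivable facts, in order:
After 1 step:
- JC ≈ 3.11
- LM = √13
- MK ≈ 14.67
- ∠BCL = 64.42°
- ∠BLC = 82.82°
- ∠CBL = 32.76°
- ∠FGJ = 75.52°
- ∠FJG = 28.96°
- ∠FJL = 41.41°
- ∠FLJ = 41.41°
- ∠GFJ = 75.52°
- ∠JFL = 97.18°
After 2 steps:
- ∠CJL = 75°
- ∠FKM = 5.87°
- ∠FLM = 46.1°
- ∠FMK = 24.13°
- ∠FML = 73.9°
- ∠JCL = 75°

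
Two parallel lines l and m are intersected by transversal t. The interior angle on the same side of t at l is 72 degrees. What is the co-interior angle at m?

Co-interior (same-side interior) angles are between the parallel lines on the same side of the transversal.
Unlike corresponding or alternate interior angles, they are supplementary rather than equal.
So the angle = 180 - 72 = 108 degrees.

108 degrees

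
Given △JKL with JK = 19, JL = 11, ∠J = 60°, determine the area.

When two sides and the included angle are known, the area formula is (1/2)ab sin(C).
The height from one side to the opposite vertex is 11 sin(60°) = 11*sqrt(3)/2.
Area = (1/2) * 19 * 11*sqrt(3)/2 = 209*sqrt(3)/4.

209*sqrt(3)/4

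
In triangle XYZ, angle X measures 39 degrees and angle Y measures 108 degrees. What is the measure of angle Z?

The interior angles sum to 180°: angle Z = 180 - 39 - 108 = 33°.
The triangle is obtuse (angles 39°, 108°, 33°).

33 degrees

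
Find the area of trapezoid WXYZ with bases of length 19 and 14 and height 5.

A trapezoid's area equals the midsegment times the height.
The midsegment is (19 + 14) / 2 = 33/2.
Area = 33/2 * 5 = 165/2.

165/2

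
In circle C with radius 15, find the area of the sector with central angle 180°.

The full circle has area πr² = π(15)² = 225*pi.
The sector covers 180° out of 360°, a fraction of 1/2.
Sector area = 225*pi × 1/2 = 225*pi/2.

225*pi/2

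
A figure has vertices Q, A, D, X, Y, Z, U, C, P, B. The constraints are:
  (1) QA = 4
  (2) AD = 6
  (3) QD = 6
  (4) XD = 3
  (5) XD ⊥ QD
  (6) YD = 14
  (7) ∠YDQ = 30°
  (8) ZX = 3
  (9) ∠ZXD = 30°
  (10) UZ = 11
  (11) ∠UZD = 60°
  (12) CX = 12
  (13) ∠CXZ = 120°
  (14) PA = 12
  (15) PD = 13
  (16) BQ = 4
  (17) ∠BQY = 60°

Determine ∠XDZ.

Step 1: By the law of cosines on triangle DXZ: DZ² = 3² + 3² − 2·3·3·cos(30°) = 2.41, so DZ ≈ 1.55.
Step 2: By the inverse law of cosines on triangle XDZ: cos(∠XDZ) = (3² + 1.55² − 3²) / (2·3·1.55) = 2.41/9.32 = 0.2588, so ∠XDZ = 75°.

Therefore, the measure of angle ∠XDZ = 75°.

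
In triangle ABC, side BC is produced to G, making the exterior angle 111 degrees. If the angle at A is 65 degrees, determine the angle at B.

angle B = 111 - 65 = 46 degrees (exterior angle theorem).

46 degrees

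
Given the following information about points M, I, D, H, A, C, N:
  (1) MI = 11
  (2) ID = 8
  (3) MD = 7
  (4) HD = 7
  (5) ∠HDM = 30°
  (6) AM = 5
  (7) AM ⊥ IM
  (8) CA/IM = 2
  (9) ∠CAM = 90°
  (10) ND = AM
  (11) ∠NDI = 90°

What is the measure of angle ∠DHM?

Step 1: By the law of cosines on triangle HDM: HM² = 7² + 7² − 2·7·7·cos(30°) = 13.13, so HM ≈ 3.62.
Step 2: By the inverse law of cosines on triangle DHM: cos(∠DHM) = (7² + 3.62² − 7²) / (2·7·3.62) = 13.13/50.73 = 0.2588, so ∠DHM = 75°.

Therefore, the measure of angle ∠DHM = 75°.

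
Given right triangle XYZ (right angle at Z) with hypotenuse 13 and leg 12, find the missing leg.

YZ = sqrt(13^2 - 12^2) = sqrt(25) = 5

5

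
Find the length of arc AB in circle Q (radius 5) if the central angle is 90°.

The full circumference is 2πr = 2π(5) = 10*pi.
The arc spans 90° out of 360°, which is a fraction of 1/4.
Arc length = 10*pi × 1/4 = 5*pi/2.

5*pi/2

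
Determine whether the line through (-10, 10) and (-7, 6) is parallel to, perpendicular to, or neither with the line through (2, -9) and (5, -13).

Slope of line 1: m1 = (6 - 10)/(-7 - -10) = -4/3 = -4/3
Slope of line 2: m2 = (-13 - -9)/(5 - 2) = -4/3 = -4/3
Since m1 = m2 = -4/3, the lines are parallel.

Parallel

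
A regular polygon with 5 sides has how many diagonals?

Total line segments between 5 vertices = C(5,2) = 10.
Subtract the 5 sides: 10 - 5 = 5 diagonals.

5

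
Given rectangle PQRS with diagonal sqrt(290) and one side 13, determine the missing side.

b = sqrt(d^2 - a^2) = sqrt(290 - 169) = sqrt(121) = 11

11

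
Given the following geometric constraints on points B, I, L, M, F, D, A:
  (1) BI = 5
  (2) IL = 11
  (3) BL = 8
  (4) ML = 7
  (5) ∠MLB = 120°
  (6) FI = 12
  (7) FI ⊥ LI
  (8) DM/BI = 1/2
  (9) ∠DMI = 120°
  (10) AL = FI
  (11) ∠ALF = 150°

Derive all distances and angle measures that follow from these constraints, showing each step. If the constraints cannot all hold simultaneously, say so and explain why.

The constraints are consistent.

From the given relations:
  DM = 1/2·BI = 1/2·5 ≈ 2.5
  AL = FI = 12

Step 1: From BL = 8, LM = 7, and ∠BLM = 120°, by the law of cosines:
  BM² = BL² + LM² - 2·BL·LM·cos(120°) = 64 + 49 + 56 = 169
  BM = 13

Step 2: From LI = 11, IF = 12, and ∠LIF = 90°, by the law of cosines:
  LF² = LI² + IF² - 2·LI·IF·cos(90°) = 121 + 144 - 0 = 265
  LF ≈ 16.28

Step 3: From BI = 5, BL = 8, IL = 11, by the inverse law of cosines:
  cos(∠IBL) = (BI² + BL² - IL²) / (2·BI·BL)
  ∠IBL = 113.58°

Step 4: From IB = 5, IL = 11, BL = 8, by the inverse law of cosines:
  cos(∠BIL) = (IB² + IL² - BL²) / (2·IB·IL)
  ∠BIL = 41.8°

Step 5: From LB = 8, LI = 11, BI = 5, by the inverse law of cosines:
  cos(∠BLI) = (LB² + LI² - BI²) / (2·LB·LI)
  ∠BLI = 24.62°

Step 6: From FL = 16.28, LA = 12, and ∠FLA = 150°, by the law of cosines:
  FA² = FL² + LA² - 2·FL·LA·cos(150°) = 265 + 144 + 338.3 = 747.3
  FA ≈ 27.34

Step 7: From BL = 8, BM = 13, LM = 7, by the inverse law of cosines:
  cos(∠LBM) = (BL² + BM² - LM²) / (2·BL·BM)
  ∠LBM = 27.8°

Step 8: From LF = 16.28, LI = 11, FI = 12, by the inverse law of cosines:
  cos(∠FLI) = (LF² + LI² - FI²) / (2·LF·LI)
  ∠FLI = 47.49°

Step 9: From MB = 13, ML = 7, BL = 8, by the inverse law of cosines:
  cos(∠BML) = (MB² + ML² - BL²) / (2·MB·ML)
  ∠BML = 32.2°

Step 10: From FI = 12, FL = 16.28, IL = 11, by the inverse law of cosines:
  cos(∠IFL) = (FI² + FL² - IL²) / (2·FI·FL)
  ∠IFL = 42.51°

Step 11: From FA = 27.34, FL = 16.28, AL = 12, by the inverse law of cosines:
  cos(∠AFL) = (FA² + FL² - AL²) / (2·FA·FL)
  ∠AFL = 12.68°

Step 12: From AF = 27.34, AL = 12, FL = 16.28, by the inverse law of cosines:
  cos(∠FAL) = (AF² + AL² - FL²) / (2·AF·AL)
  ∠FAL = 17.32°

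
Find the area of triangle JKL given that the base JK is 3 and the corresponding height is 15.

Area = (1/2)(3)(15) = 45/2

45/2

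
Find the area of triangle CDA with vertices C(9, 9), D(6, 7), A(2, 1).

The Shoelace formula computes the area from vertex coordinates by summing cross products.
For vertices (9,9), (6,7), (2,1):
Signed sum = 9*7 - 6*9 + 6*1 - 2*7 + 2*9 - 9*1
= 9 + -8 + 9 = 10
Area = (1/2)|10| = 5.

5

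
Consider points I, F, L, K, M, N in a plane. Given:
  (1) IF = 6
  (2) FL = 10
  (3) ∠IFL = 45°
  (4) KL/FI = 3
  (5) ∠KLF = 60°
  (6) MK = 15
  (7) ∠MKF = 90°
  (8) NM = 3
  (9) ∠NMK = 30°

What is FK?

From the given relations: KL = 3·FI = 3·6 = 18.
Step 1: By the law of cosines on triangle FLK: FK² = 10² + 18² − 2·10·18·cos(60°) = 244, so FK = 2·√61.

Therefore, the length of FK = 2·√61.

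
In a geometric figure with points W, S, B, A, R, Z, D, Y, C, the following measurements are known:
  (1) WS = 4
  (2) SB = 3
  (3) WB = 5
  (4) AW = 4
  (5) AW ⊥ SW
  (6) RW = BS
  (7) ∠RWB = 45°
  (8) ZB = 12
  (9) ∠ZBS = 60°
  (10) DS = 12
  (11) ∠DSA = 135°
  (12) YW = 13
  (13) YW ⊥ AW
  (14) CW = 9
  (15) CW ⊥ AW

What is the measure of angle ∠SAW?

Step 1: By the law of cosines on triangle AWS: AS² = 4² + 4² − 2·4·4·cos(90°) = 32, so AS = 4·√2.
Step 2: By the inverse law of cosines on triangle SAW: cos(∠SAW) = ((4·√2)² + 4² − 4²) / (2·4·√2·4) = 32/45.25 = 0.7071, so ∠SAW = 45°.

Therefore, the measure of angle ∠SAW = 45°.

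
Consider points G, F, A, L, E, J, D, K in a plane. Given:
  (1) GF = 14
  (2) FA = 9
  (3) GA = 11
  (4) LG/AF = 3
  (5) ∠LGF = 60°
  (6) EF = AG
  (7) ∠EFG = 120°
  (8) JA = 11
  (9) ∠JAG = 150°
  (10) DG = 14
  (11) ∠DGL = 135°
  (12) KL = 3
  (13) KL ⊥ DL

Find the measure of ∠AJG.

Step 1: By the law of cosines on triangle JAG: JG² = 11² + 11² − 2·11·11·cos(150°) = 451.58, so JG ≈ 21.25.
Step 2: By the inverse law of cosines on triangle AJG: cos(∠AJG) = (11² + 21.25² − 11²) / (2·11·21.25) = 451.58/467.51 = 0.9659, so ∠AJG = 15°.

Therefore, the measure of angle ∠AJG = 15°.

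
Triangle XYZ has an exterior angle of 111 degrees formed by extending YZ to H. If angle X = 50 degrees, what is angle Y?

angle Y = 111 - 50 = 61 degrees (exterior angle theorem).

61 degrees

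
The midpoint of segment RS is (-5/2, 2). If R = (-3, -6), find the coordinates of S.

Using the midpoint formula: M = ((x1 + x2)/2, (y1 + y2)/2)
We know M = (-5/2, 2) and R = (-3, -6)
For x: -5/2 = (-3 + x2)/2, so x2 = 2*-5/2 - -3 = -2
For y: 2 = (-6 + y2)/2, so y2 = 2*2 - -6 = 10
S = (-2, 10)

(-2, 10)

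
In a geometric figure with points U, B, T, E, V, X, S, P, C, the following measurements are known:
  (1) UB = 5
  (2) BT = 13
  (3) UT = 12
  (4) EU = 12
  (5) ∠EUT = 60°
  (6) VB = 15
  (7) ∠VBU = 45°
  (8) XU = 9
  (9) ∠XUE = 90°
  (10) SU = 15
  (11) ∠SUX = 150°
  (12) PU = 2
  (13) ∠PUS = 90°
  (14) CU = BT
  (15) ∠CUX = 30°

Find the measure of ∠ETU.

Step 1: By the law of cosines on triangle TUE: TE² = 12² + 12² − 2·12·12·cos(60°) = 144, so TE = 12.
Step 2: By the inverse law of cosines on triangle ETU: cos(∠ETU) = (12² + 12² − 12²) / (2·12·12) = 144/288 = 0.5, so ∠ETU = 60°.

Therefore, the measure of angle ∠ETU = 60°.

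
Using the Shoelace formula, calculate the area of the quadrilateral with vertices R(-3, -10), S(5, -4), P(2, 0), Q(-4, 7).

Shoelace: sum of cross terms = 145, Area = (1/2)|145| = 145/2

145/2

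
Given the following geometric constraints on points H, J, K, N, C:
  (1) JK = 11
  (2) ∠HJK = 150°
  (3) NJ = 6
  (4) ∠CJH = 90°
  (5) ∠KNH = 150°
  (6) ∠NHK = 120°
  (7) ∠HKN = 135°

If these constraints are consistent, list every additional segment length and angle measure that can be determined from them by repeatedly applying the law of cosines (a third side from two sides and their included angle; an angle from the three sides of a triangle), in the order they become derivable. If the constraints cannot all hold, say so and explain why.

These constraints are not satisfiable: (5), (6) and (7) are the three interior angles of triangle KNH, which must sum to 180°, but 150° + 120° + 135° = 405°. No planar figure meets all of them, so nothing further can be derived.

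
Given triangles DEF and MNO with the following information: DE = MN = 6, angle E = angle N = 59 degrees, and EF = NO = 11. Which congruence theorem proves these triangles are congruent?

The given information matches SAS: Two pairs of corresponding sides and the included angle are equal (Side-Angle-Side).

SAS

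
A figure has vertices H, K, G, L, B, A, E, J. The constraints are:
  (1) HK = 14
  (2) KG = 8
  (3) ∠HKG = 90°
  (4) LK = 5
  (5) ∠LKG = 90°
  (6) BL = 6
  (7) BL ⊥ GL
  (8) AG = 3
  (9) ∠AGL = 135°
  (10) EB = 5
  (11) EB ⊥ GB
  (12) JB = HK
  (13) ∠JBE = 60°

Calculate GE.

Step 1: By the law of cosines on triangle LKG: LG² = 5² + 8² − 2·5·8·cos(90°) = 89, so LG = √89.
Step 2: By the law of cosines on triangle BLG: BG² = 6² + √89² − 2·6·√89·cos(90°) = 125, so BG = 5·√5.
Step 3: By the law of cosines on triangle GBE: GE² = (5·√5)² + 5² − 2·5·√5·5·cos(90°) = 150, so GE = 5·√6.

Therefore, the length of GE = 5·√6.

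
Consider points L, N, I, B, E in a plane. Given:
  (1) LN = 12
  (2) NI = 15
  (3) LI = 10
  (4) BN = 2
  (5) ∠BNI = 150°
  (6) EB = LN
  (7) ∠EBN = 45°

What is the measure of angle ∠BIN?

Step 1: By the law of cosines on triangle INB: IB² = 15² + 2² − 2·15·2·cos(150°) = 280.96, so IB ≈ 16.76.
Step 2: By the inverse law of cosines on triangle BIN: cos(∠BIN) = (16.76² + 15² − 2²) / (2·16.76·15) = 501.96/502.86 = 0.9982, so ∠BIN = 3.42°.

Therefore, the measure of angle ∠BIN = 3.42°.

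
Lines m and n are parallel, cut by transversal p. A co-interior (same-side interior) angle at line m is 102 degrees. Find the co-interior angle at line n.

Co-interior (same-side interior) angles are between the parallel lines on the same side of the transversal.
Unlike corresponding or alternate interior angles, they are supplementary rather than equal.
So the angle = 180 - 102 = 78 degrees.

78 degrees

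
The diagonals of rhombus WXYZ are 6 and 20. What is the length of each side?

The diagonals of a rhombus bisect each other at right angles.
Half-diagonals: 6/2 = 3 and 20/2 = 10
side = sqrt(3^2 + 10^2)
side = sqrt(9 + 100)
side = sqrt(109)

sqrt(109)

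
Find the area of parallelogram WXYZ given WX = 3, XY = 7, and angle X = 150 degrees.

Area = a * b * sin(theta)
Area = 3 * 7 * sin(150 degrees)
Area = 21 * 1/2
Area = 21/2

21/2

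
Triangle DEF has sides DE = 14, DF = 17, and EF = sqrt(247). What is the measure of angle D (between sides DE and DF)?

By the inverse law of cosines: cos(D) = (DE² + DF² - EF²) / (2 × DE × DF)
cos(D) = (14² + 17² - (sqrt(247))²) / (2 × 14 × 17)
cos(D) = (196 + 289 - (247)) / 476
cos(D) = 1/2
D = arccos(1/2) = 60°

60°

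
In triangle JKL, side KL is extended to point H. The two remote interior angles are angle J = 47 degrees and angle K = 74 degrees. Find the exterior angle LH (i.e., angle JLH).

By the exterior angle theorem, an exterior angle of a triangle equals the sum of the two remote interior angles.
Exterior angle = angle J + angle K
Exterior angle = 47 + 74 = 121 degrees

121 degrees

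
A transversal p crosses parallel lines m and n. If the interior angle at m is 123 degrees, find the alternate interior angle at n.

Alternate interior angles are equal: 123 degrees.

123 degrees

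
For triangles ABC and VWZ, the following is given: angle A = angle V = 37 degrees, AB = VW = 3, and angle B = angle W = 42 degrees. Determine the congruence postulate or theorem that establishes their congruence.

The given information provides:
angle A = angle V = 37 degrees, AB = VW = 3, and angle B = angle W = 42 degrees
This matches the ASA congruence theorem.
Two pairs of corresponding angles and the included side are equal (Angle-Side-Angle).

ASA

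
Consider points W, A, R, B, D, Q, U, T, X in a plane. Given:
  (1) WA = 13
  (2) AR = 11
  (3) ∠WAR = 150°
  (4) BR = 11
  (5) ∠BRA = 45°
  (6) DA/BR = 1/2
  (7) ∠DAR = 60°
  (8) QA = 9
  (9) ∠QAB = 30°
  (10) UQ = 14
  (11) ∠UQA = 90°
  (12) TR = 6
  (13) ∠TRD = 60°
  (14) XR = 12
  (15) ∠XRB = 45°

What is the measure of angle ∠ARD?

From the given relations: DA = 1/2·BR = 1/2·11 ≈ 5.5.
Step 1: By the law of cosines on triangle RAD: RD² = 11² + 5.5² − 2·11·5.5·cos(60°) = 90.75, so RD ≈ 9.53.
Step 2: By the inverse law of cosines on triangle ARD: cos(∠ARD) = (11² + 9.53² − 5.5²) / (2·11·9.53) = 181.5/209.58 = 0.866, so ∠ARD = 30°.

Therefore, the measure of angle ∠ARD = 30°.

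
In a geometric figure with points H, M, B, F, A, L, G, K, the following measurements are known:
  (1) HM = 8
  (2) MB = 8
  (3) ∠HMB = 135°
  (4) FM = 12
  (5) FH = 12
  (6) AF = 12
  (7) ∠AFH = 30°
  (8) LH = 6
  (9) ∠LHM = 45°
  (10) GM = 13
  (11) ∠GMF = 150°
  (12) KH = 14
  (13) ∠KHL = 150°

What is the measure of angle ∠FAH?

Step 1: By the law of cosines on triangle AFH: AH² = 12² + 12² − 2·12·12·cos(30°) = 38.58, so AH ≈ 6.21.
Step 2: By the inverse law of cosines on triangle FAH: cos(∠FAH) = (12² + 6.21² − 12²) / (2·12·6.21) = 38.58/149.08 = 0.2588, so ∠FAH = 75°.

Therefore, the measure of angle ∠FAH = 75°.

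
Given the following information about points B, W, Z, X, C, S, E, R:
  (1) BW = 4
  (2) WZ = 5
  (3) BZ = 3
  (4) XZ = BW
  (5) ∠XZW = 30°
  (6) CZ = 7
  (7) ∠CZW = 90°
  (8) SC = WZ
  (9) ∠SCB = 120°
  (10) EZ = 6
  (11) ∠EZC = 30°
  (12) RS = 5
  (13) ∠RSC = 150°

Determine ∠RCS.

From the given relations: SC = WZ = 5.
Step 1: By the law of cosines on triangle CSR: CR² = 5² + 5² − 2·5·5·cos(150°) = 93.3, so CR ≈ 9.66.
Step 2: By the inverse law of cosines on triangle RCS: cos(∠RCS) = (9.66² + 5² − 5²) / (2·9.66·5) = 93.3/96.59 = 0.9659, so ∠RCS = 15°.

Therefore, the measure of angle ∠RCS = 15°.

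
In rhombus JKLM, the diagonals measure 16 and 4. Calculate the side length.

The diagonals of a rhombus bisect each other at right angles.
Half-diagonals: 16/2 = 8 and 4/2 = 2
side = sqrt(8^2 + 2^2)
side = sqrt(64 + 4)
side = sqrt(68) = 2*sqrt(17)

2*sqrt(17)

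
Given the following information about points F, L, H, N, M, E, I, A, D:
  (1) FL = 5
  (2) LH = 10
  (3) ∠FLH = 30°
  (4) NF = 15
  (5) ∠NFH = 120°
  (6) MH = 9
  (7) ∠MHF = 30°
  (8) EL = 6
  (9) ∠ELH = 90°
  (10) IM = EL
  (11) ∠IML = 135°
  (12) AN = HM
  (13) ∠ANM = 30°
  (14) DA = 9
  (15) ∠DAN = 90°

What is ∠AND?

From the given relations: AN = HM = 9.
Step 1: By the law of cosines on triangle NAD: ND² = 9² + 9² − 2·9·9·cos(90°) = 162, so ND = 9·√2.
Step 2: By the inverse law of cosines on triangle AND: cos(∠AND) = (9² + (9·√2)² − 9²) / (2·9·9·√2) = 162/229.1 = 0.7071, so ∠AND = 45°.

Therefore, the measure of angle ∠AND = 45°.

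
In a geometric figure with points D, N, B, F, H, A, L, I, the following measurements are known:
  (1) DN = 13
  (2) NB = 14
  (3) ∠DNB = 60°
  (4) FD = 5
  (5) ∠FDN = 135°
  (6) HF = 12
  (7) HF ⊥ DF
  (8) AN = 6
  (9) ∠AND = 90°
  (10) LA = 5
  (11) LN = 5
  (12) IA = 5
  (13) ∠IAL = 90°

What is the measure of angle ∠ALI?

Step 1: By the law of cosines on triangle LAI: LI² = 5² + 5² − 2·5·5·cos(90°) = 50, so LI = 5·√2.
Step 2: By the inverse law of cosines on triangle ALI: cos(∠ALI) = (5² + (5·√2)² − 5²) / (2·5·5·√2) = 50/70.71 = 0.7071, so ∠ALI = 45°.

Therefore, the measure of angle ∠ALI = 45°.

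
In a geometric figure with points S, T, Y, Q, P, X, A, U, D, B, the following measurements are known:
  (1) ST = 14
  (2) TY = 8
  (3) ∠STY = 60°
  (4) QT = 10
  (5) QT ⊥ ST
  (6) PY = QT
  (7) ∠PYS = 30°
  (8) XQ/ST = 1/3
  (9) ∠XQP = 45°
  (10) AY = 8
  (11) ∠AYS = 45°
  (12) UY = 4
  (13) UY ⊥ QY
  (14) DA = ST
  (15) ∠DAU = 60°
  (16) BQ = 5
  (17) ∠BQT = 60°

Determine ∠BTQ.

Step 1: By the law of cosines on triangle TQB: TB² = 10² + 5² − 2·10·5·cos(60°) = 75, so TB = 5·√3.
Step 2: By the inverse law of cosines on triangle BTQ: cos(∠BTQ) = ((5·√3)² + 10² − 5²) / (2·5·√3·10) = 150/173.21 = 0.866, so ∠BTQ = 30°.

Therefore, the measure of angle ∠BTQ = 30°.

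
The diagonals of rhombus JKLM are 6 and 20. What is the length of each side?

The diagonals of a rhombus bisect each other at right angles.
Half-diagonals: 6/2 = 3 and 20/2 = 10
side = sqrt(3^2 + 10^2)
side = sqrt(9 + 100)
side = sqrt(109)

sqrt(109)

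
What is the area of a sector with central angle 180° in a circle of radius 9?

The full circle has area πr² = π(9)² = 81*pi.
The sector covers 180° out of 360°, a fraction of 1/2.
Sector area = 81*pi × 1/2 = 81*pi/2.

81*pi/2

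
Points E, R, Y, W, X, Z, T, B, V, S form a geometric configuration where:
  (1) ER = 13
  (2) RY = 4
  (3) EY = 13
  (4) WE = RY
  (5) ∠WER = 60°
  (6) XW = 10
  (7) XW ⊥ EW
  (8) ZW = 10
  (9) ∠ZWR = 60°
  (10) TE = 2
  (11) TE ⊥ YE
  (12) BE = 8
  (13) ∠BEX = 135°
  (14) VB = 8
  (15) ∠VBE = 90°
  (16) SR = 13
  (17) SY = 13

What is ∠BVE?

Step 1: By the law of cosines on triangle VBE: VE² = 8² + 8² − 2·8·8·cos(90°) = 128, so VE = 8·√2.
Step 2: By the inverse law of cosines on triangle BVE: cos(∠BVE) = (8² + (8·√2)² − 8²) / (2·8·8·√2) = 128/181.02 = 0.7071, so ∠BVE = 45°.

Therefore, the measure of angle ∠BVE = 45°.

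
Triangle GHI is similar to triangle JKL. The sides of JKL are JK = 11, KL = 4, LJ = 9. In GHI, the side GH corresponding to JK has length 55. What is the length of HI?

Similar triangles have proportional sides. Setting up the proportion:
GH / JK = HI / KL
55 / 11 = HI / 4
HI = 4 * 55 / 11 = 20.

20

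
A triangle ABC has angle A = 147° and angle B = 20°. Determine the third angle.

angle C = 180 - 147 - 20 = 13 degrees.

13 degrees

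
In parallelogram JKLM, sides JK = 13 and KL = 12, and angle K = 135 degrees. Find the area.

The area of a parallelogram equals the product of two adjacent sides times the sine of the included angle.
This is because the height equals 12 * sin(135°) = 6*sqrt(2).
Area = 13 * 6*sqrt(2) = 78*sqrt(2)

78*sqrt(2)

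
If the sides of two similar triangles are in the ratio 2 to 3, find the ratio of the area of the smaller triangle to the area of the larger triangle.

Area ratio = (side ratio)^2 = (2/3)^2 = 4:9.

4:9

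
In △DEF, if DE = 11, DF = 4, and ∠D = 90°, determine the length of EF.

By the law of cosines: EF^2 = DE^2 + DF^2 - 2*DE*DF*cos(D)
EF^2 = 11^2 + 4^2 - 2*11*4*cos(90°)
EF^2 = 121 + 16 - 88*(0)
EF^2 = 137
EF = sqrt(137)

sqrt(137)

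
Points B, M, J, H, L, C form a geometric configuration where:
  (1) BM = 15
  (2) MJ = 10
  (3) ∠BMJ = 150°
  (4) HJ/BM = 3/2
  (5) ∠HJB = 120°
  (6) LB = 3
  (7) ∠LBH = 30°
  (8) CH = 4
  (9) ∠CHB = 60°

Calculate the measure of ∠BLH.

From the given relations: HJ = 3/2·BM = 3/2·15 ≈ 22.5.
Step 1: By the law of cosines on triangle BMJ: BJ² = 15² + 10² − 2·15·10·cos(150°) = 584.81, so BJ ≈ 24.18.
Step 2: By the law of cosines on triangle BJH: BH² = 24.18² + 22.5² − 2·24.18·22.5·cos(120°) = 1635.17, so BH ≈ 40.44.
Step 3: By the law of cosines on triangle LBH: LH² = 3² + 40.44² − 2·3·40.44·cos(30°) = 1434.05, so LH ≈ 37.87.
Step 4: By the inverse law of cosines on triangle BLH: cos(∠BLH) = (3² + 37.87² − 40.44²) / (2·3·37.87) = -192.12/227.21 = -0.8455, so ∠BLH = 147.73°.

Therefore, the measure of angle ∠BLH = 147.73°.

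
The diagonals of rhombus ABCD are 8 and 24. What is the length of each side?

Half-diagonals are 4 and 12. side = sqrt(4^2 + 12^2) = sqrt(160) = 4*sqrt(10)

4*sqrt(10)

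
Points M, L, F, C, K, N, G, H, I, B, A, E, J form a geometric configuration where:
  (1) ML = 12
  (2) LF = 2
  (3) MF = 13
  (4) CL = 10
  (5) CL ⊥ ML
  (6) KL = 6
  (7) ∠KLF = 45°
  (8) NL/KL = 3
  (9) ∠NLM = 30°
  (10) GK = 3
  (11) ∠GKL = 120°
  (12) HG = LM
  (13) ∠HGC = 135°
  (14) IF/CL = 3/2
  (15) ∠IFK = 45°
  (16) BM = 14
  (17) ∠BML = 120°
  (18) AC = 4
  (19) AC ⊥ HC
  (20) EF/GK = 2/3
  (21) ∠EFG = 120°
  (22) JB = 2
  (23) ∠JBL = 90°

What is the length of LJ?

Step 1: By the law of cosines on triangle LMB: LB² = 12² + 14² − 2·12·14·cos(120°) = 508, so LB = 2·√127.
Step 2: By the law of cosines on triangle LBJ: LJ² = (2·√127)² + 2² − 2·2·√127·2·cos(90°) = 512, so LJ = 16·√2.

Therefore, the length of LJ = 16·√2.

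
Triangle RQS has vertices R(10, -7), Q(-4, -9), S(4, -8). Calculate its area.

Shoelace: Area = (1/2)|10(-9--8) + -4(-8--7) + 4(-7--9)| = (1/2)(2) = 1

1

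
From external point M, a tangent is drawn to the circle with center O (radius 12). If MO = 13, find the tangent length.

tangent = √(d² - r²) = √(13² - 12²) = √(169 - 144) = √25 = 5

5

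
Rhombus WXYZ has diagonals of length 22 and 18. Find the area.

Area = (22 * 18) / 2 = 396 / 2 = 198

198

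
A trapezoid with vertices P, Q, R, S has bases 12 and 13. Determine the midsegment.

The midsegment (median) of a trapezoid connects the midpoints of the non-parallel sides.
Its length is the average of the two bases: (12 + 13) / 2 = 25/2.

25/2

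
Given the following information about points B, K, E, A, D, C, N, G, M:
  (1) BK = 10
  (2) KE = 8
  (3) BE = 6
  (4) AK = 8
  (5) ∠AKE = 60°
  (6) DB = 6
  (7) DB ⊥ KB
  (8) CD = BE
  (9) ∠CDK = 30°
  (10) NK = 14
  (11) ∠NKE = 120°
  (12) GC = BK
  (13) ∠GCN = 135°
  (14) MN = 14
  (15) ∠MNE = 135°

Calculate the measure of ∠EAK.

Step 1: By the law of cosines on triangle AKE: AE² = 8² + 8² − 2·8·8·cos(60°) = 64, so AE = 8.
Step 2: By the inverse law of cosines on triangle EAK: cos(∠EAK) = (8² + 8² − 8²) / (2·8·8) = 64/128 = 0.5, so ∠EAK = 60°.

Therefore, the measure of angle ∠EAK = 60°.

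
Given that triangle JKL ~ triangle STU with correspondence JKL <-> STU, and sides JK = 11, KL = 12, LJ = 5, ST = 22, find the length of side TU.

k = 22/11 = 2. TU = 2 * 12 = 24.

24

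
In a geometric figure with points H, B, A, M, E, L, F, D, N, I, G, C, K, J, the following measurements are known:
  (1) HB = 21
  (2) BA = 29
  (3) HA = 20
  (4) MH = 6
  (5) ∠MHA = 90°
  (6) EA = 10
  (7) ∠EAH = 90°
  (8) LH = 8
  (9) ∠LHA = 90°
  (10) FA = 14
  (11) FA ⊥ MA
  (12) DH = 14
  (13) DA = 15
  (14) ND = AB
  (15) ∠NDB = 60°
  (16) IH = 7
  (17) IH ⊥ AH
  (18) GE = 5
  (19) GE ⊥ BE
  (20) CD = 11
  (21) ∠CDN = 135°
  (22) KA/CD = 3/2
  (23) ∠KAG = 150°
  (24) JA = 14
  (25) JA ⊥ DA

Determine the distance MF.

Step 1: By the law of cosines on triangle AHM: AM² = 20² + 6² − 2·20·6·cos(90°) = 436, so AM = 2·√109.
Step 2: By the law of cosines on triangle MAF: MF² = (2·√109)² + 14² − 2·2·√109·14·cos(90°) = 632, so MF = 2·√158.

Therefore, the length of MF = 2·√158.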